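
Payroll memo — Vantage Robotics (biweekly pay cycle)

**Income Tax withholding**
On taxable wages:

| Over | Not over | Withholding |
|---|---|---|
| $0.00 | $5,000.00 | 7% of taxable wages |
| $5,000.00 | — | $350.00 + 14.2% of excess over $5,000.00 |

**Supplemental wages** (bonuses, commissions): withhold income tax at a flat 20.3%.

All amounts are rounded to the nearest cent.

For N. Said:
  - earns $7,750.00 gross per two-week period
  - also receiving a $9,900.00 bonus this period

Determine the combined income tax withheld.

Income Tax: taxable = $7,750.00
  $350.00 + 14.2% × ($7,750.00 − $5,000.00) = $350.00 + 14.2% × $2,750.00 = $740.50
Supplemental (20.3% flat on bonus): 20.3% × $9,900.00 = $2,009.70
Total income tax: $740.50 + $2,009.70 = $2,750.20

$2,750.20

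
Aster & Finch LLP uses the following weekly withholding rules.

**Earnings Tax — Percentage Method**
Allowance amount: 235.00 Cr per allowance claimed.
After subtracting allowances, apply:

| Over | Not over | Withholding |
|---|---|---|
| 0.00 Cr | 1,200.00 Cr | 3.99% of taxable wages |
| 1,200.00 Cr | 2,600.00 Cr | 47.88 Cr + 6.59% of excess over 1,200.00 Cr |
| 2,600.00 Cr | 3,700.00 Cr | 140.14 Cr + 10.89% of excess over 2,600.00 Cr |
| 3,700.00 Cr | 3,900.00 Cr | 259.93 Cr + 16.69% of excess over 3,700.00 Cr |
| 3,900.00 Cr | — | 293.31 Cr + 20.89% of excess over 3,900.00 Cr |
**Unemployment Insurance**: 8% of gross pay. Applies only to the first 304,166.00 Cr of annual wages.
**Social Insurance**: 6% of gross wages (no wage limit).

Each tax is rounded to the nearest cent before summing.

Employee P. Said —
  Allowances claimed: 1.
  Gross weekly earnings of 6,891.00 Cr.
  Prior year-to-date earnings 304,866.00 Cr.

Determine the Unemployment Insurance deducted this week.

0.00 Cr

Unemployment Insurance: YTD 304,866.00 Cr ≥ cap 304,166.00 Cr → 0.00 Cr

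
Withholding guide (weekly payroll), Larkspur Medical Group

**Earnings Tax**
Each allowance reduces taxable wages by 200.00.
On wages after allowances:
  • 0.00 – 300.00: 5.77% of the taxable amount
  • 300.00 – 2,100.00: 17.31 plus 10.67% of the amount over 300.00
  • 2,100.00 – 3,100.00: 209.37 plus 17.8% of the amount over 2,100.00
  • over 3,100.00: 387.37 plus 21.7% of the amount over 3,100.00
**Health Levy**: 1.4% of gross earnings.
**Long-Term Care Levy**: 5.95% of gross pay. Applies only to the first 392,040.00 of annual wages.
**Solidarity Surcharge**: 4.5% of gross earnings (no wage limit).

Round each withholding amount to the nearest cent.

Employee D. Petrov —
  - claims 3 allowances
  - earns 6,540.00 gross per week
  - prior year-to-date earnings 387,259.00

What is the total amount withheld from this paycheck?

1,673.98

Earnings Tax: taxable = 6,540.00 − 3×200.00 = 5,940.00
  387.37 + 21.7% × (5,940.00 − 3,100.00) = 387.37 + 21.7% × 2,840.00 = 1,003.65
Health Levy: 1.4% × 6,540.00 = 91.56
Long-Term Care Levy: cap 392,040.00 − YTD 387,259.00 = 4,781.00 subject; 5.95% × 4,781.00 = 284.47
Solidarity Surcharge: 4.5% × 6,540.00 = 294.30
Total: 1,003.65 + 91.56 + 284.47 + 294.30 = 1,673.98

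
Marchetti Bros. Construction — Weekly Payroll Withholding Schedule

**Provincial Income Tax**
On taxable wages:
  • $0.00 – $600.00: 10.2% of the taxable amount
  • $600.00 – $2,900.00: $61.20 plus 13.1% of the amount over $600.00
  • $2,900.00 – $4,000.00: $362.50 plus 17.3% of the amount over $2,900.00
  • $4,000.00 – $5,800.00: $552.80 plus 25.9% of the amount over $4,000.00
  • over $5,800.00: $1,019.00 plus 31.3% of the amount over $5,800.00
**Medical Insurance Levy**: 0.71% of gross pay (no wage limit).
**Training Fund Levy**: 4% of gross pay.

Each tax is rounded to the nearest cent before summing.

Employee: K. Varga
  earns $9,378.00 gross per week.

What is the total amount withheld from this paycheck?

$2,580.61

Provincial Income Tax: taxable = $9,378.00
  $1,019.00 + 31.3% × ($9,378.00 − $5,800.00) = $1,019.00 + 31.3% × $3,578.00 = $2,138.91
Medical Insurance Levy: 0.71% × $9,378.00 = $66.58
Training Fund Levy: 4% × $9,378.00 = $375.12
Total: $2,138.91 + $66.58 + $375.12 = $2,580.61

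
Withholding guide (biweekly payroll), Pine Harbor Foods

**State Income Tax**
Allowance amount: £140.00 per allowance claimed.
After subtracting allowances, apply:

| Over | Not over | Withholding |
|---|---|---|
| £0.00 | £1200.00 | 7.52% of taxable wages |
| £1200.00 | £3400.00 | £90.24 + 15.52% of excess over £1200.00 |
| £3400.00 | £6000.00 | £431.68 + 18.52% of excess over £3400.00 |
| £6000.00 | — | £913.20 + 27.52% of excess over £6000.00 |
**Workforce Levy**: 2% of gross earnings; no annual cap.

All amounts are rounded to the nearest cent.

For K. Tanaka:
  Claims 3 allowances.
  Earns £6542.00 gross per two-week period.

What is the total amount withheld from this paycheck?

£1077.61

State Income Tax: taxable = £6542.00 − 3×£140.00 = £6122.00
  £913.20 + 27.52% × (£6122.00 − £6000.00) = £913.20 + 27.52% × £122.00 = £946.77
Workforce Levy: 2% × £6542.00 = £130.84
Total: £946.77 + £130.84 = £1077.61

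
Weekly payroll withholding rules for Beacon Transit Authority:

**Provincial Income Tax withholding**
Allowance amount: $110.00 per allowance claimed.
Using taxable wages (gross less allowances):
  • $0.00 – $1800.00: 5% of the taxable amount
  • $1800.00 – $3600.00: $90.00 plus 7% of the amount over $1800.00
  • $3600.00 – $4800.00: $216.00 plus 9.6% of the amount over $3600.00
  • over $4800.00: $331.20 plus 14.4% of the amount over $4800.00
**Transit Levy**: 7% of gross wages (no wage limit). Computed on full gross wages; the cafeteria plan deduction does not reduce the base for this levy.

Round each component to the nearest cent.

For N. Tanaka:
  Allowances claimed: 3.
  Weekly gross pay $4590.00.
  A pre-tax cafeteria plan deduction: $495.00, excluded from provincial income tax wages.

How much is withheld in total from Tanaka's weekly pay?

$553.14

Provincial Income Tax: taxable = $4590.00 − $495.00 − 3×$110.00 = $3765.00
  $216.00 + 9.6% × ($3765.00 − $3600.00) = $216.00 + 9.6% × $165.00 = $231.84
Transit Levy: 7% × $4590.00 = $321.30
Total: $231.84 + $321.30 = $553.14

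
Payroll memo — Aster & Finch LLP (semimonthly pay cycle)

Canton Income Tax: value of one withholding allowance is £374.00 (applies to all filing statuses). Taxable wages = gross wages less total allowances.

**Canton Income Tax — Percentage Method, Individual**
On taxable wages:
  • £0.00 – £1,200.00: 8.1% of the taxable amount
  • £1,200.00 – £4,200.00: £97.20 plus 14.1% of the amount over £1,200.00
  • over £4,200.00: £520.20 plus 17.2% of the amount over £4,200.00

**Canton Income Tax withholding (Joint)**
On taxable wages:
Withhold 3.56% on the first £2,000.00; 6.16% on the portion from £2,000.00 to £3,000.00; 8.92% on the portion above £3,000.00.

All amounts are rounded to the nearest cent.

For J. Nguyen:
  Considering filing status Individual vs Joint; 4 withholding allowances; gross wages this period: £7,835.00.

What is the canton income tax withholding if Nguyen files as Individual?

Canton Income Tax (Individual): taxable = £7,835.00 − 4×£374.00 = £6,339.00
  £520.20 + 17.2% × (£6,339.00 − £4,200.00) = £520.20 + 17.2% × £2,139.00 = £888.11

£888.11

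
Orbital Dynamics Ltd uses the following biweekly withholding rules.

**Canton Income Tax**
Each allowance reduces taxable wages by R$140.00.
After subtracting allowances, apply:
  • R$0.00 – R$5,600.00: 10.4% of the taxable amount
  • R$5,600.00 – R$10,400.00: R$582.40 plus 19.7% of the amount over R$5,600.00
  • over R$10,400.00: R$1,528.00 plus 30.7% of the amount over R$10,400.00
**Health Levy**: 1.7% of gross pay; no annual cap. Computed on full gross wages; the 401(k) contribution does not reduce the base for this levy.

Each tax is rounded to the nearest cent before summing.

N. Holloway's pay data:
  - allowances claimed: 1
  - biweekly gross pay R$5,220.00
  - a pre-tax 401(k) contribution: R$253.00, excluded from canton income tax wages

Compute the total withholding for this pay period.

Canton Income Tax: taxable = R$5,220.00 − R$253.00 − 1×R$140.00 = R$4,827.00
  10.4% × R$4,827.00 = R$502.01
Health Levy: 1.7% × R$5,220.00 = R$88.74
Total: R$502.01 + R$88.74 = R$590.75

R$590.75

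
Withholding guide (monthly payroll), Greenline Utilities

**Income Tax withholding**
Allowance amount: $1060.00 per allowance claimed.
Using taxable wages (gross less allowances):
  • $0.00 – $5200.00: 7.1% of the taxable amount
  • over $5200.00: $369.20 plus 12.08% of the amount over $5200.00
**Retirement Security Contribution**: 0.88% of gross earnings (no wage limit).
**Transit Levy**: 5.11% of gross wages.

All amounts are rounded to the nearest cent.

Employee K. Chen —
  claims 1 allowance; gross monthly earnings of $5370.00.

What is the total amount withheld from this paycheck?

Income Tax: taxable = $5370.00 − 1×$1060.00 = $4310.00
  7.1% × $4310.00 = $306.01
Retirement Security Contribution: 0.88% × $5370.00 = $47.26
Transit Levy: 5.11% × $5370.00 = $274.41
Total: $306.01 + $47.26 + $274.41 = $627.68

$627.68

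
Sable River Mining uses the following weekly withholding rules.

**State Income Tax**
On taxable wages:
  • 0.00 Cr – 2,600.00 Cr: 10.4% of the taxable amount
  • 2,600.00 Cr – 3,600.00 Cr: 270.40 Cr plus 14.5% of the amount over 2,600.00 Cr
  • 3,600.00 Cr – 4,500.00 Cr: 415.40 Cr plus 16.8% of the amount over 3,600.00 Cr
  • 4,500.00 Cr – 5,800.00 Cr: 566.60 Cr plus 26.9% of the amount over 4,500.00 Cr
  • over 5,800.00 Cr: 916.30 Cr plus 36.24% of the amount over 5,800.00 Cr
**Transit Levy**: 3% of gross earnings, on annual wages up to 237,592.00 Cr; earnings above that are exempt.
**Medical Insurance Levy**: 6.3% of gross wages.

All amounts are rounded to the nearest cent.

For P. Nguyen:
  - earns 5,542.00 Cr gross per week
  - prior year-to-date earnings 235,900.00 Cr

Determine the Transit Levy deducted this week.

Transit Levy: cap 237,592.00 Cr − YTD 235,900.00 Cr = 1,692.00 Cr subject; 3% × 1,692.00 Cr = 50.76 Cr

50.76 Cr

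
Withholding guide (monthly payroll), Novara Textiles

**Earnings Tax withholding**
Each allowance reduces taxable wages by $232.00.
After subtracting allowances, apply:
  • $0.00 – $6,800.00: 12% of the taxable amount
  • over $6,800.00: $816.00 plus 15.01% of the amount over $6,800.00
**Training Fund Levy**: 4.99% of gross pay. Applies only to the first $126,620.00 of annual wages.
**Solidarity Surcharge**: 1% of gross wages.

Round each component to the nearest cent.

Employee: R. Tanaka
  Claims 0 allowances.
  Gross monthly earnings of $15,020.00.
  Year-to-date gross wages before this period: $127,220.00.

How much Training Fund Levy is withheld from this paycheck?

$0.00

Training Fund Levy: YTD $127,220.00 ≥ cap $126,620.00 → $0.00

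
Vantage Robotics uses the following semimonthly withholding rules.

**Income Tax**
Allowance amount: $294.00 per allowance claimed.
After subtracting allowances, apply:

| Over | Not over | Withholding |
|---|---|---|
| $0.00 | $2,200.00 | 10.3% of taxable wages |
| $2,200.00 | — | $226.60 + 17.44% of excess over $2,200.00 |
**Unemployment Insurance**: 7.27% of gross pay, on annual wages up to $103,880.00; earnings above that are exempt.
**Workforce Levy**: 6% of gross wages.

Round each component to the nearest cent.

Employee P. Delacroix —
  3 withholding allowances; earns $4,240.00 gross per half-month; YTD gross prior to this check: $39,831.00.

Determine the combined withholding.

Income Tax: taxable = $4,240.00 − 3×$294.00 = $3,358.00
  $226.60 + 17.44% × ($3,358.00 − $2,200.00) = $226.60 + 17.44% × $1,158.00 = $428.56
Unemployment Insurance: 7.27% × $4,240.00 = $308.25
Workforce Levy: 6% × $4,240.00 = $254.40
Total: $428.56 + $308.25 + $254.40 = $991.21

$991.21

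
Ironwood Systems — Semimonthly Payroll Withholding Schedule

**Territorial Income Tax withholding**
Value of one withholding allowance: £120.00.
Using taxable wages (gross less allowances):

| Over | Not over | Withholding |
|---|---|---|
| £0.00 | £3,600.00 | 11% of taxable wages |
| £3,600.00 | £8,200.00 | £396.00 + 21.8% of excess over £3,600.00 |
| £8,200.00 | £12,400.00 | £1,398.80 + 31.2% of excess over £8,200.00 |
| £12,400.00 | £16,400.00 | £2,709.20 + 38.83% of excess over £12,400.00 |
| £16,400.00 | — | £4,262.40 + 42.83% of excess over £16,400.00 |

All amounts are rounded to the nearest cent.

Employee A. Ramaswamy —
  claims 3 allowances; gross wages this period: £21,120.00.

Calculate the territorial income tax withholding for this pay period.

£6,129.79

Territorial Income Tax: taxable = £21,120.00 − 3×£120.00 = £20,760.00
  £4,262.40 + 42.83% × (£20,760.00 − £16,400.00) = £4,262.40 + 42.83% × £4,360.00 = £6,129.79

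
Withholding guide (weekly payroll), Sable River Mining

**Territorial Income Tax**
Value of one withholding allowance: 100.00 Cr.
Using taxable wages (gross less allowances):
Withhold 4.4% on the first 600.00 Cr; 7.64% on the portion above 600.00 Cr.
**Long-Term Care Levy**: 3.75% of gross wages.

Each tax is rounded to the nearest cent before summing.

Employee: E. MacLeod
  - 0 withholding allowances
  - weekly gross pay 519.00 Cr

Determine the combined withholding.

Territorial Income Tax: taxable = 519.00 Cr
  4.4% × 519.00 Cr = 22.84 Cr
Long-Term Care Levy: 3.75% × 519.00 Cr = 19.46 Cr
Total: 22.84 Cr + 19.46 Cr = 42.30 Cr

42.30 Cr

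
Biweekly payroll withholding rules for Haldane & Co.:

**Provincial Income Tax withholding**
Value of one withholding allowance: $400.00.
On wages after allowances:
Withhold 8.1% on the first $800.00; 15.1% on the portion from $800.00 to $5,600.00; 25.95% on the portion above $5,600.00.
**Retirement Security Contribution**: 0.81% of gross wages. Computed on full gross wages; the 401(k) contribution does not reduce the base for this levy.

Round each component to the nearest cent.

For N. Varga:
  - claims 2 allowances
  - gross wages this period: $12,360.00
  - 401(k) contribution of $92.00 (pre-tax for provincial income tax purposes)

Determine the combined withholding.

$2,412.47

Provincial Income Tax: taxable = $12,360.00 − $92.00 − 2×$400.00 = $11,468.00
  $789.60 + 25.95% × ($11,468.00 − $5,600.00) = $789.60 + 25.95% × $5,868.00 = $2,312.35
Retirement Security Contribution: 0.81% × $12,360.00 = $100.12
Total: $2,312.35 + $100.12 = $2,412.47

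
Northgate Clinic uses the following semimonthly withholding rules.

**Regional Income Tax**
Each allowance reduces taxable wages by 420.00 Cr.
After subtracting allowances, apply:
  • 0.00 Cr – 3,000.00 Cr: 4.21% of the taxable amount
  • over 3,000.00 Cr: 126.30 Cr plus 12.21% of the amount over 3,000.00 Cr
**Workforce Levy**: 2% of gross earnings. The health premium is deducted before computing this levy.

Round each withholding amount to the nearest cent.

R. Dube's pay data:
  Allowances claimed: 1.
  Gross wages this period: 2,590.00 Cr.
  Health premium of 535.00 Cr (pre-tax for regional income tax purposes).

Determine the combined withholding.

Regional Income Tax: taxable = 2,590.00 Cr − 535.00 Cr − 1×420.00 Cr = 1,635.00 Cr
  4.21% × 1,635.00 Cr = 68.83 Cr
Workforce Levy: 2% × 2,055.00 Cr = 41.10 Cr
Total: 68.83 Cr + 41.10 Cr = 109.93 Cr

109.93 Cr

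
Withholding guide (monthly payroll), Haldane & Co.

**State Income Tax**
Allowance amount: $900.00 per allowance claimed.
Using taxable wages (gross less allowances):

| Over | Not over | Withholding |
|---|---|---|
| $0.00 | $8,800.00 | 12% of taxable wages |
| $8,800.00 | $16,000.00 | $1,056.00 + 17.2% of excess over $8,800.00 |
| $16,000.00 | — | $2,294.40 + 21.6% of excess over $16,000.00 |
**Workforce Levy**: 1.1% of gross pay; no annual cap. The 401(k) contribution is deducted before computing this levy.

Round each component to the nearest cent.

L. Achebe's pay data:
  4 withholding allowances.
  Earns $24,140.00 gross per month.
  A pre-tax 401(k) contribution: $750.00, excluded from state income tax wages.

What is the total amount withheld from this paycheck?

$3,370.33

State Income Tax: taxable = $24,140.00 − $750.00 − 4×$900.00 = $19,790.00
  $2,294.40 + 21.6% × ($19,790.00 − $16,000.00) = $2,294.40 + 21.6% × $3,790.00 = $3,113.04
Workforce Levy: 1.1% × $23,390.00 = $257.29
Total: $3,113.04 + $257.29 = $3,370.33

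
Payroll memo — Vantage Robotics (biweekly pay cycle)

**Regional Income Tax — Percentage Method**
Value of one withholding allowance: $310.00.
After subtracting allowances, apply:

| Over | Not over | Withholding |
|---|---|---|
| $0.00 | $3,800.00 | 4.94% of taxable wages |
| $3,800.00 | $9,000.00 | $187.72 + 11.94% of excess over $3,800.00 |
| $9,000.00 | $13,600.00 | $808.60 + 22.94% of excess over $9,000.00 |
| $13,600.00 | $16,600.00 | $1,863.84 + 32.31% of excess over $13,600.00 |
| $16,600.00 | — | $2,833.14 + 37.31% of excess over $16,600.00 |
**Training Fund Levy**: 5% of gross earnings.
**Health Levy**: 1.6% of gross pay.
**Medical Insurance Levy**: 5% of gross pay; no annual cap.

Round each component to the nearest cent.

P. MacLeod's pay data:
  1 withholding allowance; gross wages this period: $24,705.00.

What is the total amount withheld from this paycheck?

Regional Income Tax: taxable = $24,705.00 − 1×$310.00 = $24,395.00
  $2,833.14 + 37.31% × ($24,395.00 − $16,600.00) = $2,833.14 + 37.31% × $7,795.00 = $5,741.45
Training Fund Levy: 5% × $24,705.00 = $1,235.25
Health Levy: 1.6% × $24,705.00 = $395.28
Medical Insurance Levy: 5% × $24,705.00 = $1,235.25
Total: $5,741.45 + $1,235.25 + $395.28 + $1,235.25 = $8,607.23

$8,607.23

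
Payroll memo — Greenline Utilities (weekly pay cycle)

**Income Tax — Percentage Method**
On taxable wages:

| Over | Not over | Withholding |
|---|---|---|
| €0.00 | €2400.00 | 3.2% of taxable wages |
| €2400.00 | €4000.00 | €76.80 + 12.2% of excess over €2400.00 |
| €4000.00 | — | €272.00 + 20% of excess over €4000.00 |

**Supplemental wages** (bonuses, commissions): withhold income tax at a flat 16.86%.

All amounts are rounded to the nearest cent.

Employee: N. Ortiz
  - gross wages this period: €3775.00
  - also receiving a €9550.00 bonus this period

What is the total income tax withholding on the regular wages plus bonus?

€1854.68

Income Tax: taxable = €3775.00
  €76.80 + 12.2% × (€3775.00 − €2400.00) = €76.80 + 12.2% × €1375.00 = €244.55
Supplemental (16.86% flat on bonus): 16.86% × €9550.00 = €1610.13
Total income tax: €244.55 + €1610.13 = €1854.68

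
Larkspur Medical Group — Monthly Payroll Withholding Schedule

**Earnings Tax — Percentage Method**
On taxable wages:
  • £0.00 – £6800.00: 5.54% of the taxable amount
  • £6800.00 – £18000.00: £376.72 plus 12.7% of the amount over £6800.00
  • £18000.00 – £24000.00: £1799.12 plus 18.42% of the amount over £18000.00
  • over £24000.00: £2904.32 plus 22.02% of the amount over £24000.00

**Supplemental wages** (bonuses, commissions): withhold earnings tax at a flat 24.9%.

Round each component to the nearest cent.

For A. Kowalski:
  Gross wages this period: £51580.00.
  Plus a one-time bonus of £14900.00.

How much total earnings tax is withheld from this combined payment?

Earnings Tax: taxable = £51580.00
  £2904.32 + 22.02% × (£51580.00 − £24000.00) = £2904.32 + 22.02% × £27580.00 = £8977.44
Supplemental (24.9% flat on bonus): 24.9% × £14900.00 = £3710.10
Total earnings tax: £8977.44 + £3710.10 = £12687.54

£12687.54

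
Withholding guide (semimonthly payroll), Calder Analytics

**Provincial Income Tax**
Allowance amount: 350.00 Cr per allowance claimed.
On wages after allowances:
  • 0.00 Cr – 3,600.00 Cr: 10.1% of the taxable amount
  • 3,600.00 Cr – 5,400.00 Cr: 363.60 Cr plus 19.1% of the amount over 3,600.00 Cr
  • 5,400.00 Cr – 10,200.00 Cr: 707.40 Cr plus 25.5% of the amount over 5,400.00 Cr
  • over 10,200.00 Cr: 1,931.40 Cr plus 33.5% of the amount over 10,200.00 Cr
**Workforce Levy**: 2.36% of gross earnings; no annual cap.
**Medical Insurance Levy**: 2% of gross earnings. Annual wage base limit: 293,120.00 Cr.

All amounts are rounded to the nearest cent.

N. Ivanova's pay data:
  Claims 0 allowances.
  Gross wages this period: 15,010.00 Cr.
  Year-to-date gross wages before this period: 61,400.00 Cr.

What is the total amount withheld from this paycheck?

4,197.19 Cr

Provincial Income Tax: taxable = 15,010.00 Cr
  1,931.40 Cr + 33.5% × (15,010.00 Cr − 10,200.00 Cr) = 1,931.40 Cr + 33.5% × 4,810.00 Cr = 3,542.75 Cr
Workforce Levy: 2.36% × 15,010.00 Cr = 354.24 Cr
Medical Insurance Levy: 2% × 15,010.00 Cr = 300.20 Cr
Total: 3,542.75 Cr + 354.24 Cr + 300.20 Cr = 4,197.19 Cr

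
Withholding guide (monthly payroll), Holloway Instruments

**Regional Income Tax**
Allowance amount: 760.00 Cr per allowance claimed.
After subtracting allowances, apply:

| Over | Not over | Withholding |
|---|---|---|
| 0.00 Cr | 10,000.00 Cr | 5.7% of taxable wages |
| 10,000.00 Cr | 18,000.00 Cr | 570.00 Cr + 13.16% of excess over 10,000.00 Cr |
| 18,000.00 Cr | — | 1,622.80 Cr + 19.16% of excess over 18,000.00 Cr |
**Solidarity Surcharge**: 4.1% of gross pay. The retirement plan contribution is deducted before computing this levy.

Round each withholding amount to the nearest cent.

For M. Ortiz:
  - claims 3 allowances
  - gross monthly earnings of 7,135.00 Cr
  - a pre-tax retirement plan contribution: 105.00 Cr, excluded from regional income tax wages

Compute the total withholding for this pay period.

Regional Income Tax: taxable = 7,135.00 Cr − 105.00 Cr − 3×760.00 Cr = 4,750.00 Cr
  5.7% × 4,750.00 Cr = 270.75 Cr
Solidarity Surcharge: 4.1% × 7,030.00 Cr = 288.23 Cr
Total: 270.75 Cr + 288.23 Cr = 558.98 Cr

558.98 Cr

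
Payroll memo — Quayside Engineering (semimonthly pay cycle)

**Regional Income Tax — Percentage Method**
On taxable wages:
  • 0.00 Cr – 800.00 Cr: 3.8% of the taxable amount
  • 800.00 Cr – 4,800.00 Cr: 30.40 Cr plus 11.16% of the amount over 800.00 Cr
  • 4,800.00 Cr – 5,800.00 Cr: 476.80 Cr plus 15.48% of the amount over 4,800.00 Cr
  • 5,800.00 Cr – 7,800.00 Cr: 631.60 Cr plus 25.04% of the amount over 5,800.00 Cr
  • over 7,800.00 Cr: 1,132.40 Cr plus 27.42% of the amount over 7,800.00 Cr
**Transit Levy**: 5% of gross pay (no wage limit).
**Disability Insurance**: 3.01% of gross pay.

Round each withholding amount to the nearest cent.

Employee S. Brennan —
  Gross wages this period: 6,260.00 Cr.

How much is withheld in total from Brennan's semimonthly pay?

1,248.21 Cr

Regional Income Tax: taxable = 6,260.00 Cr
  631.60 Cr + 25.04% × (6,260.00 Cr − 5,800.00 Cr) = 631.60 Cr + 25.04% × 460.00 Cr = 746.78 Cr
Transit Levy: 5% × 6,260.00 Cr = 313.00 Cr
Disability Insurance: 3.01% × 6,260.00 Cr = 188.43 Cr
Total: 746.78 Cr + 313.00 Cr + 188.43 Cr = 1,248.21 Cr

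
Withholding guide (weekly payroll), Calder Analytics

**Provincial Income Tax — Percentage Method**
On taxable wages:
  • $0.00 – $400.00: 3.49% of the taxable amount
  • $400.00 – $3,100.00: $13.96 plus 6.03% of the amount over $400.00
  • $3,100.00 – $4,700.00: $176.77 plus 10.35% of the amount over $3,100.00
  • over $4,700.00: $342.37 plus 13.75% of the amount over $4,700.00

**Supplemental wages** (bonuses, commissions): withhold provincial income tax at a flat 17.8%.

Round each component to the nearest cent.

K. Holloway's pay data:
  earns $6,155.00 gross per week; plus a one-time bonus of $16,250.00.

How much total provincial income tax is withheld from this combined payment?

$3,434.93

Provincial Income Tax: taxable = $6,155.00
  $342.37 + 13.75% × ($6,155.00 − $4,700.00) = $342.37 + 13.75% × $1,455.00 = $542.43
Supplemental (17.8% flat on bonus): 17.8% × $16,250.00 = $2,892.50
Total provincial income tax: $542.43 + $2,892.50 = $3,434.93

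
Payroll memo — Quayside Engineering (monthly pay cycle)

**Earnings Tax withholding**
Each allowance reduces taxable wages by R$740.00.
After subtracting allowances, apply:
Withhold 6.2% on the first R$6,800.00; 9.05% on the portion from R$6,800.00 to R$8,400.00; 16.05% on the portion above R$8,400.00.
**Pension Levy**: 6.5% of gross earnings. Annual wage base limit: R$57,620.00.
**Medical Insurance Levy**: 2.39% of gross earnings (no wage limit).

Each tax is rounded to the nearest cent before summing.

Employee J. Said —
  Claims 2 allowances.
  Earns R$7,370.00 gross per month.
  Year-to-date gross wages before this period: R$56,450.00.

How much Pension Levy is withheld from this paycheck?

Pension Levy: cap R$57,620.00 − YTD R$56,450.00 = R$1,170.00 subject; 6.5% × R$1,170.00 = R$76.05

R$76.05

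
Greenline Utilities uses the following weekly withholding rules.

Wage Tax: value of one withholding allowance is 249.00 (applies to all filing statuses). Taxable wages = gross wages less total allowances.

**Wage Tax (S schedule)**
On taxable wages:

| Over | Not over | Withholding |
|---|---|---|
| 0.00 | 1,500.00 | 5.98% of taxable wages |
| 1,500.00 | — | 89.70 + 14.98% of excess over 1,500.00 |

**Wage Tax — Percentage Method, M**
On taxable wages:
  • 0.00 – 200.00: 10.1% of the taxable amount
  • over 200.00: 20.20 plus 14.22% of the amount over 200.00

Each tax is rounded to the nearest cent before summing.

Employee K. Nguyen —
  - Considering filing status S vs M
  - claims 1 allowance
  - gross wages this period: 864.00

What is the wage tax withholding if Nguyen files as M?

79.21

Wage Tax (M): taxable = 864.00 − 1×249.00 = 615.00
  20.20 + 14.22% × (615.00 − 200.00) = 20.20 + 14.22% × 415.00 = 79.21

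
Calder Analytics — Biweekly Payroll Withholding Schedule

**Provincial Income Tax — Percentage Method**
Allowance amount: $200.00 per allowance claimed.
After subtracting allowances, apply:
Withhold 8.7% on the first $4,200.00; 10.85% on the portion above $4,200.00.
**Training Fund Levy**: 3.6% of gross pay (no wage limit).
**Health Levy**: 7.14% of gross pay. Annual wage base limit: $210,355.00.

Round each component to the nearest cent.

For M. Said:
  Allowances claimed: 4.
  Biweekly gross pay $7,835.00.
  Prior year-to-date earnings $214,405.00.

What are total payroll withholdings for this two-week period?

Provincial Income Tax: taxable = $7,835.00 − 4×$200.00 = $7,035.00
  $365.40 + 10.85% × ($7,035.00 − $4,200.00) = $365.40 + 10.85% × $2,835.00 = $673.00
Training Fund Levy: 3.6% × $7,835.00 = $282.06
Health Levy: YTD $214,405.00 ≥ cap $210,355.00 → $0.00
Total: $673.00 + $282.06 + $0.00 = $955.06

$955.06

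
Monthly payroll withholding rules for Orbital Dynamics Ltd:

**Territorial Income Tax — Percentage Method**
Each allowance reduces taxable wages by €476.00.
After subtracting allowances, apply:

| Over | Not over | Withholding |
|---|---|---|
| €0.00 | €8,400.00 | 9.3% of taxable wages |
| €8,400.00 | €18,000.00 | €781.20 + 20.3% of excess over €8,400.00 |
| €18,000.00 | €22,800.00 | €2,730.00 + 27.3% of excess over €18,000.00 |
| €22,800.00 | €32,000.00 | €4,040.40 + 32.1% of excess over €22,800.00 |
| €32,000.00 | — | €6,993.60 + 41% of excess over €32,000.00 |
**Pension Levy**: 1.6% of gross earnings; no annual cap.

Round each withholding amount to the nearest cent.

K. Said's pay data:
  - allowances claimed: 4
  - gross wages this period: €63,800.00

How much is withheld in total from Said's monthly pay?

Territorial Income Tax: taxable = €63,800.00 − 4×€476.00 = €61,896.00
  €6,993.60 + 41% × (€61,896.00 − €32,000.00) = €6,993.60 + 41% × €29,896.00 = €19,250.96
Pension Levy: 1.6% × €63,800.00 = €1,020.80
Total: €19,250.96 + €1,020.80 = €20,271.76

€20,271.76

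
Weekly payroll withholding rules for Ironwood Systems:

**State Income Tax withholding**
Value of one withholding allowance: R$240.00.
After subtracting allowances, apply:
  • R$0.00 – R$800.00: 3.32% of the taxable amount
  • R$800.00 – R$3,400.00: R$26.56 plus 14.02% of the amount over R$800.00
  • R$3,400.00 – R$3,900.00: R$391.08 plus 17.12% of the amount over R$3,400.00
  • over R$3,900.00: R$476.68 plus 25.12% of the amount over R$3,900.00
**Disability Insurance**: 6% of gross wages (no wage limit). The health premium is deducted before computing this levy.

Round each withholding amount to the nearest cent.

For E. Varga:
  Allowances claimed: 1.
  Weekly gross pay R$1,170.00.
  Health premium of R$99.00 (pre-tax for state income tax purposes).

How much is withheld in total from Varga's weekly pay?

R$95.17

State Income Tax: taxable = R$1,170.00 − R$99.00 − 1×R$240.00 = R$831.00
  R$26.56 + 14.02% × (R$831.00 − R$800.00) = R$26.56 + 14.02% × R$31.00 = R$30.91
Disability Insurance: 6% × R$1,071.00 = R$64.26
Total: R$30.91 + R$64.26 = R$95.17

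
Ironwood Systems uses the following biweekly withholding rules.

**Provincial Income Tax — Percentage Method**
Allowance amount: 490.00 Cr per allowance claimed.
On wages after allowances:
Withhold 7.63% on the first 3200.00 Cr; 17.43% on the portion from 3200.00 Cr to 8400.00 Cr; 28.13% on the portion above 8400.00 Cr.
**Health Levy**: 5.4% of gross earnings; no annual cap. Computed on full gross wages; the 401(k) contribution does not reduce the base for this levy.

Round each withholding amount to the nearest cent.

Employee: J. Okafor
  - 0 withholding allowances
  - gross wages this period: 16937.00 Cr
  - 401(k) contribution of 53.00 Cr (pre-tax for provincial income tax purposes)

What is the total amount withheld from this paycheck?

Provincial Income Tax: taxable = 16937.00 Cr − 53.00 Cr = 16884.00 Cr
  1150.52 Cr + 28.13% × (16884.00 Cr − 8400.00 Cr) = 1150.52 Cr + 28.13% × 8484.00 Cr = 3537.07 Cr
Health Levy: 5.4% × 16937.00 Cr = 914.60 Cr
Total: 3537.07 Cr + 914.60 Cr = 4451.67 Cr

4451.67 Cr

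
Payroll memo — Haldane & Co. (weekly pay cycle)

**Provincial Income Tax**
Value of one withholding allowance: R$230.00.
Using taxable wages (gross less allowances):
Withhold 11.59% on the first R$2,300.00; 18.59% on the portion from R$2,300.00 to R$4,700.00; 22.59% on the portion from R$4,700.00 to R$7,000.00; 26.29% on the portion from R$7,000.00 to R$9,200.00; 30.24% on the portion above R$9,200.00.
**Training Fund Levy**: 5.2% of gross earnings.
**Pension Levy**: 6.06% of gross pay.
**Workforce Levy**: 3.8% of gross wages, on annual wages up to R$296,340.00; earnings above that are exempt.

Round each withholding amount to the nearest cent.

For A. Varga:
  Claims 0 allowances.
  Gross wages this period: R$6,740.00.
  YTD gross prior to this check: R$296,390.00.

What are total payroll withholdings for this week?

Provincial Income Tax: taxable = R$6,740.00
  R$712.73 + 22.59% × (R$6,740.00 − R$4,700.00) = R$712.73 + 22.59% × R$2,040.00 = R$1,173.57
Training Fund Levy: 5.2% × R$6,740.00 = R$350.48
Pension Levy: 6.06% × R$6,740.00 = R$408.44
Workforce Levy: YTD R$296,390.00 ≥ cap R$296,340.00 → R$0.00
Total: R$1,173.57 + R$350.48 + R$408.44 + R$0.00 = R$1,932.49

R$1,932.49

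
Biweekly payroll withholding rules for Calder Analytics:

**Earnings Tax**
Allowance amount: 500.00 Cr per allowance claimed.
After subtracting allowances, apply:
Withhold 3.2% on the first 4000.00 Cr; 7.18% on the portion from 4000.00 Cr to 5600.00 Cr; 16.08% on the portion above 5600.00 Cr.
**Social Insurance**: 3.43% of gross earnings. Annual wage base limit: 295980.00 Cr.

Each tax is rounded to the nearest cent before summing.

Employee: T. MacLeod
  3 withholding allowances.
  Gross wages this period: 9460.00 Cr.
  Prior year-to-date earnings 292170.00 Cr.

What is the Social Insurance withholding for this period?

130.68 Cr

Social Insurance: cap 295980.00 Cr − YTD 292170.00 Cr = 3810.00 Cr subject; 3.43% × 3810.00 Cr = 130.68 Cr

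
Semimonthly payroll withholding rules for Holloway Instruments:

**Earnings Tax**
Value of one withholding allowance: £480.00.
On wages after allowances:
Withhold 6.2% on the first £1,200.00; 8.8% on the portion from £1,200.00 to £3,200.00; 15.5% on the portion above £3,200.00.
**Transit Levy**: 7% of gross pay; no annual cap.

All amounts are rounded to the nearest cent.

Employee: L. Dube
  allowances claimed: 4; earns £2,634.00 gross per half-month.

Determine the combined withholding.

£228.65

Earnings Tax: taxable = £2,634.00 − 4×£480.00 = £714.00
  6.2% × £714.00 = £44.27
Transit Levy: 7% × £2,634.00 = £184.38
Total: £44.27 + £184.38 = £228.65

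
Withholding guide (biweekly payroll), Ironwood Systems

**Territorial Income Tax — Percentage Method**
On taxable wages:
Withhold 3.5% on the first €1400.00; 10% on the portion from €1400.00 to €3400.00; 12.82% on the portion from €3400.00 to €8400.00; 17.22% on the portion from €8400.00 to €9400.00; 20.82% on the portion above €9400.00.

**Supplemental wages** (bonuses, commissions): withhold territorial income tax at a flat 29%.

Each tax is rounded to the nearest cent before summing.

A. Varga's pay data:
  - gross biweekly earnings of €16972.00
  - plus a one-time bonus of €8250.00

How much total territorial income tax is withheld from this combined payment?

Territorial Income Tax: taxable = €16972.00
  €1062.20 + 20.82% × (€16972.00 − €9400.00) = €1062.20 + 20.82% × €7572.00 = €2638.69
Supplemental (29% flat on bonus): 29% × €8250.00 = €2392.50
Total territorial income tax: €2638.69 + €2392.50 = €5031.19

€5031.19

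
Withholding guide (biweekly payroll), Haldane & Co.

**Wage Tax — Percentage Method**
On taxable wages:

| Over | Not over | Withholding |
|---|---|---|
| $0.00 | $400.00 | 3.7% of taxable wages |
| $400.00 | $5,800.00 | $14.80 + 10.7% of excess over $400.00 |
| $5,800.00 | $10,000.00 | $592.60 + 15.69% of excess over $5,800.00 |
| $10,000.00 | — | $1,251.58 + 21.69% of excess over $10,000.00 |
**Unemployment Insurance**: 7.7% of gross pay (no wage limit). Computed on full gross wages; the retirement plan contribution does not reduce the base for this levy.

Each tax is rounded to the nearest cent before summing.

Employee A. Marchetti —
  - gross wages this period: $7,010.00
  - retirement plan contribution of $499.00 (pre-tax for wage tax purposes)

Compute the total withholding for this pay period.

$1,243.93

Wage Tax: taxable = $7,010.00 − $499.00 = $6,511.00
  $592.60 + 15.69% × ($6,511.00 − $5,800.00) = $592.60 + 15.69% × $711.00 = $704.16
Unemployment Insurance: 7.7% × $7,010.00 = $539.77
Total: $704.16 + $539.77 = $1,243.93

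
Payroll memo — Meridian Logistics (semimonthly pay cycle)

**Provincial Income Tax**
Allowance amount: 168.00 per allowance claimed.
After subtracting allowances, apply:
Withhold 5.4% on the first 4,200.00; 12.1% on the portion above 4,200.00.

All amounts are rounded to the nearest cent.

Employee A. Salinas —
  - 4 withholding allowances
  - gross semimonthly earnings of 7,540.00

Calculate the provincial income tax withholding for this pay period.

Provincial Income Tax: taxable = 7,540.00 − 4×168.00 = 6,868.00
  226.80 + 12.1% × (6,868.00 − 4,200.00) = 226.80 + 12.1% × 2,668.00 = 549.63

549.63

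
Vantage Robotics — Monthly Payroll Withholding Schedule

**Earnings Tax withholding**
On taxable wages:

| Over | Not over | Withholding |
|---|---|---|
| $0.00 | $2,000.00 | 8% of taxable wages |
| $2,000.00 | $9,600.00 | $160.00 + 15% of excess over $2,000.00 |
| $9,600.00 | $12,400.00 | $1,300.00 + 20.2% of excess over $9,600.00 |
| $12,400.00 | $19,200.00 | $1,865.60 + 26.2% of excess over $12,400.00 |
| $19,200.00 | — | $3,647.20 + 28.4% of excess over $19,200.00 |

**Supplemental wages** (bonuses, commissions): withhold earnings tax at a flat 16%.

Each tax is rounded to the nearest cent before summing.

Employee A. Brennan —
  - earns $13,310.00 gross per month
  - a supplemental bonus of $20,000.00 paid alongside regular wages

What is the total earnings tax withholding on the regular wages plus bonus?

Earnings Tax: taxable = $13,310.00
  $1,865.60 + 26.2% × ($13,310.00 − $12,400.00) = $1,865.60 + 26.2% × $910.00 = $2,104.02
Supplemental (16% flat on bonus): 16% × $20,000.00 = $3,200.00
Total earnings tax: $2,104.02 + $3,200.00 = $5,304.02

$5,304.02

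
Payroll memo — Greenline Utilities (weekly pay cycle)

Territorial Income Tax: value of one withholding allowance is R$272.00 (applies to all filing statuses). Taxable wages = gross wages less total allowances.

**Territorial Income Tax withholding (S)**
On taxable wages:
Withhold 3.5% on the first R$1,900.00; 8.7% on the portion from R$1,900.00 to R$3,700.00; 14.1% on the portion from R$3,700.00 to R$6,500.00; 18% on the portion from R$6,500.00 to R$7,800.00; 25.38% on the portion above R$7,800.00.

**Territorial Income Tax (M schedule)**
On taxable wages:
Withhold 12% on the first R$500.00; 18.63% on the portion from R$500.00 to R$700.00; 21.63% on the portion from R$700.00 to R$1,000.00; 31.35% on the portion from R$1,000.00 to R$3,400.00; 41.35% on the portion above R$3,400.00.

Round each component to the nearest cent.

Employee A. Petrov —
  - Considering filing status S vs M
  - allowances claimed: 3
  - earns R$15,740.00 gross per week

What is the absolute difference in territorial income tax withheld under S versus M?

Territorial Income Tax (S): taxable = R$15,740.00 − 3×R$272.00 = R$14,924.00
  R$851.90 + 25.38% × (R$14,924.00 − R$7,800.00) = R$851.90 + 25.38% × R$7,124.00 = R$2,659.97
Territorial Income Tax (M): taxable = R$15,740.00 − 3×R$272.00 = R$14,924.00
  R$914.55 + 41.35% × (R$14,924.00 − R$3,400.00) = R$914.55 + 41.35% × R$11,524.00 = R$5,679.72
Difference: |R$2,659.97 − R$5,679.72| = R$3,019.75 (higher under M)

R$3,019.75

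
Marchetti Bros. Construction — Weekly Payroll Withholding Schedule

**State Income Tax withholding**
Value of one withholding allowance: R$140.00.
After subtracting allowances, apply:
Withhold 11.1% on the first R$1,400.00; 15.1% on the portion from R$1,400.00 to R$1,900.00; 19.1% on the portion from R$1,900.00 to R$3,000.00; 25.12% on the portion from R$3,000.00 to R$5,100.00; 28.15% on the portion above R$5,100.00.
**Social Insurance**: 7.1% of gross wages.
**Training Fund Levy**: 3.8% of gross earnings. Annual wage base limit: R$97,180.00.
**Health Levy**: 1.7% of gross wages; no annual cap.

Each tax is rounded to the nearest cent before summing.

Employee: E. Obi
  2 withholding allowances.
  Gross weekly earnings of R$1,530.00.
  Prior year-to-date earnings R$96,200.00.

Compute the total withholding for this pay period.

State Income Tax: taxable = R$1,530.00 − 2×R$140.00 = R$1,250.00
  11.1% × R$1,250.00 = R$138.75
Social Insurance: 7.1% × R$1,530.00 = R$108.63
Training Fund Levy: cap R$97,180.00 − YTD R$96,200.00 = R$980.00 subject; 3.8% × R$980.00 = R$37.24
Health Levy: 1.7% × R$1,530.00 = R$26.01
Total: R$138.75 + R$108.63 + R$37.24 + R$26.01 = R$310.63

R$310.63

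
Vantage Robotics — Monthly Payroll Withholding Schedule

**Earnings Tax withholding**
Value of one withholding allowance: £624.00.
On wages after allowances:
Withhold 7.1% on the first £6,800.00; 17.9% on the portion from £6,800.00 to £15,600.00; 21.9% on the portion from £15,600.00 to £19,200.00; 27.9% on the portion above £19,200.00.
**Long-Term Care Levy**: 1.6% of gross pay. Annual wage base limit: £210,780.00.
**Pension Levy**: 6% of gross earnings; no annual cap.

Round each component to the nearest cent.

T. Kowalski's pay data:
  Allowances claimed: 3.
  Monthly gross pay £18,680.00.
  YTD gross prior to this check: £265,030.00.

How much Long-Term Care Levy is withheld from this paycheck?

£0.00

Long-Term Care Levy: YTD £265,030.00 ≥ cap £210,780.00 → £0.00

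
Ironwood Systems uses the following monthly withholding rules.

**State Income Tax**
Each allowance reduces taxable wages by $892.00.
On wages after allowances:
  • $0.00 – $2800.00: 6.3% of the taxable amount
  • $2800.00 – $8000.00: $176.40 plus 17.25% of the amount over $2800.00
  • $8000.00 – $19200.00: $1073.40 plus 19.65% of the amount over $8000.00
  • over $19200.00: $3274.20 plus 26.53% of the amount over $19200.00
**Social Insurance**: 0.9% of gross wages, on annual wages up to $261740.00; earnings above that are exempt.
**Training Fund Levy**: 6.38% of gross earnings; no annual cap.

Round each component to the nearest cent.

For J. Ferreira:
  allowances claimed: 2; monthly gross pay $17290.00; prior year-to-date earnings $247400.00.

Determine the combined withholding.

State Income Tax: taxable = $17290.00 − 2×$892.00 = $15506.00
  $1073.40 + 19.65% × ($15506.00 − $8000.00) = $1073.40 + 19.65% × $7506.00 = $2548.33
Social Insurance: cap $261740.00 − YTD $247400.00 = $14340.00 subject; 0.9% × $14340.00 = $129.06
Training Fund Levy: 6.38% × $17290.00 = $1103.10
Total: $2548.33 + $129.06 + $1103.10 = $3780.49

$3780.49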